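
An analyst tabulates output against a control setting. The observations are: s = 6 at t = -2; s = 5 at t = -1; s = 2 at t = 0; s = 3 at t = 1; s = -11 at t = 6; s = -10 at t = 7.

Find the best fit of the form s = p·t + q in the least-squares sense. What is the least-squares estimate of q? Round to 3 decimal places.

q = 2.812

Sums needed: Σt·t = 91, Σt = 11, Σ1 = 6.
Right-hand side: Σt·s = -150, Σs = -5.
So AᵀA·[p, q]ᵀ = Aᵀs: [[91, 11]; [11, 6]]·[p, q]ᵀ = [-150, -5]ᵀ.
Determinant 91·6 − 11² = 425.
p = ((-150)·6 − 11·(-5))/425 = -169/85; q = (91·(-5) − 11·(-150))/425 = 239/85.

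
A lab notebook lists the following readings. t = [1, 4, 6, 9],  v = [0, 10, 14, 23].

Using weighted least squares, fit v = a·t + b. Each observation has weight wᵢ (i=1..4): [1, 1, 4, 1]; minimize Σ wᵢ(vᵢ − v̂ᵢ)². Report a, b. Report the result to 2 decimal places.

The normal equations are: 242·a + 38·b = 583;  38·a + 7·b = 89.
Eliminating b: 7·(row 1) − 38·(row 2) gives 250·a = 7·583 − 38·89 = 699, so a = 699/250.
Then b = (89 − 38·(699/250))/7 = -308/125.

a = 2.80, b = -2.46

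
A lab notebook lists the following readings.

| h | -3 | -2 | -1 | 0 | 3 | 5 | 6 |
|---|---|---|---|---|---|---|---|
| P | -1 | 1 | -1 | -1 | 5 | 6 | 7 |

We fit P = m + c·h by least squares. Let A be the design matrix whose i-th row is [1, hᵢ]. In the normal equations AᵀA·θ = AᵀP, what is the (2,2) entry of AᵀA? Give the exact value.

Row 2 ↔ basis h, column 2 ↔ basis h, so (AᵀA)_{2,2} = Σᵢ (h)·(h) = (-3)·(-3) + (-2)·(-2) + (-1)·(-1) + (0)·(0) + (3)·(3) + (5)·(5) + (6)·(6) = 84.

84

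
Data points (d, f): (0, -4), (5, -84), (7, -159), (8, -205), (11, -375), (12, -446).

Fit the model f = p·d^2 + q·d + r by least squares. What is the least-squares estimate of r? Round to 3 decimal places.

Normal-equation sums: Σd^2·d^2 = 42499, Σd^2·d = 4039, Σd^2 = 403, Σd·d = 403, Σd = 43, Σ1 = 6.
Moment sums: Σd^2·f = -132610, Σd·f = -12650, Σf = -1273.
Normal equations: [[42499, 4039, 403]; [4039, 403, 43]; [403, 43, 6]]·[p, q, r]ᵀ = [-132610, -12650, -1273]ᵀ.
Row-reducing yields p = -612751/208410, q = -62959/41682, r = -134197/34735.

r = -3.863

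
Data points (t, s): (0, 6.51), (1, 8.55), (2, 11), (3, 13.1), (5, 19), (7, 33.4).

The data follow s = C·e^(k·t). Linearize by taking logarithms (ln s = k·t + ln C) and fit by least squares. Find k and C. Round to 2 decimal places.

Let Y = ln s. Fitting Y = k·t + ln C by least squares:
XᵀX = [[88.0000, 18.0000]; [18.0000, 6]], rhs = [53.9416, 15.4428]ᵀ  (here Σt = 18.0000, Σ(t)² = 88.0000, Σln s = 15.4428, Σt·ln s = 53.9416).
Solving (det = 204.0000): k = 0.22392, ln C = 1.90203, so C = exp(1.90203) = 6.69949.

k = 0.22, C = 6.70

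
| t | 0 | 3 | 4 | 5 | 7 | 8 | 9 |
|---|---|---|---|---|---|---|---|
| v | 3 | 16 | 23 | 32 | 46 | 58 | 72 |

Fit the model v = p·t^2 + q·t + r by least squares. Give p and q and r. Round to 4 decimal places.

From the data, Σt^2·t^2 = 14020, Σt^2·t = 1800, Σt^2 = 244, Σt·t = 244, Σt = 36, Σ1 = 7.
Moment sums: Σt^2·v = 13110, Σt·v = 1734, Σv = 250.
Normal equations: [[14020, 1800, 244]; [1800, 244, 36]; [244, 36, 7]]·[p, q, r]ᵀ = [13110, 1734, 250]ᵀ.
Inverting the 3×3 Gram matrix, [p, q, r]ᵀ = [12547/23982, 22149/7994, 5530/1713]ᵀ.

p = 0.5232, q = 2.7707, r = 3.2283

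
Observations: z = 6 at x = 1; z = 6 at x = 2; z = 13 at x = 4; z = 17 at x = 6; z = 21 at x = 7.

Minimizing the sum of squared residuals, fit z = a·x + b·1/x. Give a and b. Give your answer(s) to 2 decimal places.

With design matrix A, AᵀA = [[106, 5]; [5, 9601/7056]] and Aᵀz = [319, 217/12]ᵀ.
Eliminating b: (9601/7056)·(row 1) − 5·(row 2) gives (420653/3528)·a = (9601/7056)·319 − 5·(217/12) = 2424739/7056, so a = 2424739/841306.
Then b = ((217/12) − 5·(2424739/841306))/(9601/7056) = 1135428/420653.

a = 2.88, b = 2.70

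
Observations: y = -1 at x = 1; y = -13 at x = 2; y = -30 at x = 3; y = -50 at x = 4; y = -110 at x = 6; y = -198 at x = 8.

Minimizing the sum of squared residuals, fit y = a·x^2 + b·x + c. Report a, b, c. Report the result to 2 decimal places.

a = -2.96, b = -1.22, c = 2.01

MᵀM·[a, b, c]ᵀ = Mᵀy reads: 5746·a + 828·b + 130·c = -17755;  828·a + 130·b + 24·c = -2561;  130·a + 24·b + 6·c = -402.
(Σx^2·x^2 = 5746, Σx^2·x = 828, Σx^2 = 130, Σx·x = 130, Σx = 24, Σ1 = 6, Σx^2·y = -17755, Σx·y = -2561, Σy = -402.)
Row-reducing yields a = -21009/7100, b = -2173/1775, c = 14263/7100.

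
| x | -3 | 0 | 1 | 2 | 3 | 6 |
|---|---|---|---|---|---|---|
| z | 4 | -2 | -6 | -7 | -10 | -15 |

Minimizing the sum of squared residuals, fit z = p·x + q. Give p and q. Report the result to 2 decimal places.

p = -2.15, q = -2.77

The normal system MᵀM·[p, q]ᵀ = Mᵀz is [[59, 9]; [9, 6]]·[p, q]ᵀ = [-152, -36]ᵀ.
Eliminating q: 6·(row 1) − 9·(row 2) gives 273·p = 6·(-152) − 9·(-36) = -588, so p = -28/13.
Then q = ((-36) − 9·(-28/13))/6 = -36/13.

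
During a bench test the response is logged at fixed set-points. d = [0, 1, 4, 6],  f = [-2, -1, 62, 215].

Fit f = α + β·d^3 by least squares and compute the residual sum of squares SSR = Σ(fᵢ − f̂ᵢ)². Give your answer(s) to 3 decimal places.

SSR = 0.065

With design matrix X, XᵀX = [[4, 281]; [281, 50753]] and Xᵀf = [274, 50407]ᵀ.
Determinant 4·50753 − 281² = 124051.
α = (274·50753 − 281·50407)/124051 = -258045/124051; β = (4·50407 − 281·274)/124051 = 124634/124051.
Residuals: 9943/124051, 9360/124051, -27369/124051, 8066/124051; SSR = 8066/124051.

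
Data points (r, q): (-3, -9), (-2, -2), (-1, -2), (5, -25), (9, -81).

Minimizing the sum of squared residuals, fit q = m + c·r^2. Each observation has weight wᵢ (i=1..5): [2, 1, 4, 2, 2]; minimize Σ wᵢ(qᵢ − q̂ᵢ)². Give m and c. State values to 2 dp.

m = -0.29, c = -0.99

Sums needed: Σwᵢ·1 = 11, Σwᵢ·r^2 = 238, Σwᵢ·r^2·r^2 = 14554.
Right-hand side: Σwᵢ·q = -240, Σwᵢ·r^2·q = -14550.
So XᵀWX·[m, c]ᵀ = XᵀWq: [[11, 238]; [238, 14554]]·[m, c]ᵀ = [-240, -14550]ᵀ.
Eliminating c: 14554·(row 1) − 238·(row 2) gives 103450·m = 14554·(-240) − 238·(-14550) = -30060, so m = -3006/10345.
Then c = ((-14550) − 238·(-3006/10345))/14554 = -10293/10345.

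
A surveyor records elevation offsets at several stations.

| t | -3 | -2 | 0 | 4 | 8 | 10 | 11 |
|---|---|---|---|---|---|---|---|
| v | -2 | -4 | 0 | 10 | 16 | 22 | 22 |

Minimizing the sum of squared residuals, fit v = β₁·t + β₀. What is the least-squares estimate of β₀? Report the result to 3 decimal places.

Entries of XᵀX: Σt·t = 314, Σt = 28, Σ1 = 7.
For Xᵀv: Σt·v = 644, Σv = 64.
XᵀX·[β₁, β₀]ᵀ = Xᵀv becomes [[314, 28]; [28, 7]]·[β₁, β₀]ᵀ = [644, 64]ᵀ.
Determinant 314·7 − 28² = 1414.
β₁ = (644·7 − 28·64)/1414 = 194/101; β₀ = (314·64 − 28·644)/1414 = 1032/707.

β₀ = 1.460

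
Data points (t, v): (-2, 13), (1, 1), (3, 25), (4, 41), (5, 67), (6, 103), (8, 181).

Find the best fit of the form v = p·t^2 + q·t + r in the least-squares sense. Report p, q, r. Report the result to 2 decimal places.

XᵀX·[p, q, r]ᵀ = Xᵀv reads: 6371·p + 937·q + 155·r = 17901;  937·p + 155·q + 25·r = 2615;  155·p + 25·q + 7·r = 431.
(Σt^2·t^2 = 6371, Σt^2·t = 937, Σt^2 = 155, Σt·t = 155, Σt = 25, Σ1 = 7, Σt^2·v = 17901, Σt·v = 2615, Σv = 431.)
Row-reducing yields p = 59825/20172, q = -18859/20172, r = -1277/1681.

p = 2.97, q = -0.93, r = -0.76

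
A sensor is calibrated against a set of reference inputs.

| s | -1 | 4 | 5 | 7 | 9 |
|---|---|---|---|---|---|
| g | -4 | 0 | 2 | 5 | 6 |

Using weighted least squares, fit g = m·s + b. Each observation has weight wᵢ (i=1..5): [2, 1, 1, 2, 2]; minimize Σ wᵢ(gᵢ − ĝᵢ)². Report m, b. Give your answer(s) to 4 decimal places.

From the data, Σwᵢ·s·s = 303, Σwᵢ·s = 39, Σwᵢ·1 = 8.
Moment sums: Σwᵢ·s·g = 196, Σwᵢ·g = 16.
Normal equations: [[303, 39]; [39, 8]]·[m, b]ᵀ = [196, 16]ᵀ.
Determinant 303·8 − 39² = 903.
m = (196·8 − 39·16)/903 = 944/903; b = (303·16 − 39·196)/903 = -932/301.

m = 1.0454, b = -3.0963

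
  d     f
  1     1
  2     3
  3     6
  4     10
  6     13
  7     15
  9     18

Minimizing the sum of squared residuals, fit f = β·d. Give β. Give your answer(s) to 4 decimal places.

The normal system AᵀA·[β]ᵀ = Aᵀf is [[196]]·[β]ᵀ = [410]ᵀ.
Hence β = 410 / 196 ≈ 2.09184.

β = 2.0918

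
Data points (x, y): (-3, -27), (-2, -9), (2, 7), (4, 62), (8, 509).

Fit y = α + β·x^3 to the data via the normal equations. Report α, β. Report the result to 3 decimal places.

α = -0.925, β = 0.996

With design matrix M, MᵀM = [[5, 549]; [549, 267097]] and Mᵀy = [542, 265433]ᵀ.
Eliminating β: 267097·(row 1) − 549·(row 2) gives 1034084·α = 267097·542 − 549·265433 = -956143, so α = -956143/1034084.
Then β = (265433 − 549·(-956143/1034084))/267097 = 1029607/1034084.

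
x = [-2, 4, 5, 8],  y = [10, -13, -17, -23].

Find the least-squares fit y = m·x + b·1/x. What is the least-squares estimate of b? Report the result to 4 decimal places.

b = -9.0868

Entries of AᵀA: Σx·x = 109, Σx·1/x = 4, Σ1/x·1/x = 589/1600.
For Aᵀy: Σx·y = -341, Σ1/x·y = -581/40.
AᵀA·[m, b]ᵀ = Aᵀy becomes [[109, 4]; [4, 589/1600]]·[m, b]ᵀ = [-341, -581/40]ᵀ.
Determinant 109·(589/1600) − 4² = 38601/1600.
m = ((-341)·(589/1600) − 4·(-581/40))/(38601/1600) = -35963/12867; b = (109·(-581/40) − 4·(-341))/(38601/1600) = -116920/12867.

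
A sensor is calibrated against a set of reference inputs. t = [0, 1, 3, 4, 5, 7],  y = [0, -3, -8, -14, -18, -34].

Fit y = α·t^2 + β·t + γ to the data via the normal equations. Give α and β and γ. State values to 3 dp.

AᵀA·[α, β, γ]ᵀ = Aᵀy reads: 3364·α + 560·β + 100·γ = -2415;  560·α + 100·β + 20·γ = -411;  100·α + 20·β + 6·γ = -77.
Solving the 3×3 system (Gaussian elimination) gives α = -137/260, β = -1361/1300, γ = -73/130.

α = -0.527, β = -1.047, γ = -0.562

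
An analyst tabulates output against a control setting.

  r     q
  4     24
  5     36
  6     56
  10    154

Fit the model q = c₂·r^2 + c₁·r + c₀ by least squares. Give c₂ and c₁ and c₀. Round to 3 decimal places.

With design matrix X, XᵀX = [[12177, 1405, 177]; [1405, 177, 25]; [177, 25, 4]] and Xᵀq = [18700, 2152, 270]ᵀ.
Row-reducing yields c₂ = 1345/902, c₁ = 827/902, c₀ = -1900/451.

c₂ = 1.491, c₁ = 0.917, c₀ = -4.213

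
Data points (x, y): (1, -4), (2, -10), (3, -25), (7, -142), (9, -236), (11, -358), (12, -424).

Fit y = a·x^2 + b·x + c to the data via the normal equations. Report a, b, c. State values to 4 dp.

a = -3.0557, b = 1.3672, c = -1.5337

Forming MᵀM = [[44437, 4167, 409]; [4167, 409, 45]; [409, 45, 7]] and Mᵀy = [-130717, -12243, -1199]ᵀ gives MᵀM·[a, b, c]ᵀ = Mᵀy.
Inverting the 3×3 Gram matrix, [a, b, c]ᵀ = [-504440/165081, 75231/55027, -253192/165081]ᵀ.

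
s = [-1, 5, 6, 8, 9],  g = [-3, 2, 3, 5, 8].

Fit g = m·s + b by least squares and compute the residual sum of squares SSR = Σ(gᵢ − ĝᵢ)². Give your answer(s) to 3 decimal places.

Normal-equation sums: Σs·s = 207, Σs = 27, Σ1 = 5.
Moment sums: Σs·g = 143, Σg = 15.
XᵀX·[m, b]ᵀ = Xᵀg becomes [[207, 27]; [27, 5]]·[m, b]ᵀ = [143, 15]ᵀ.
Eliminating b: 5·(row 1) − 27·(row 2) gives 306·m = 5·143 − 27·15 = 310, so m = 155/153.
Then b = (15 − 27·(155/153))/5 = -42/17.
Residuals: 74/153, -91/153, -31/51, -97/153, 23/17; SSR = 488/153.

SSR = 3.190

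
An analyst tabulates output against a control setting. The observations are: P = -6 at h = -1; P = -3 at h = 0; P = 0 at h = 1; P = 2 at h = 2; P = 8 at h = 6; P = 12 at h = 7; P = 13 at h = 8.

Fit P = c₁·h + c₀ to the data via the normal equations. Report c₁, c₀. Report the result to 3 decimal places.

Setting ∂/∂c₁ … = 0 gives: 155·c₁ + 23·c₀ = 246;  23·c₁ + 7·c₀ = 26.
(Σh·h = 155, Σh = 23, Σ1 = 7, Σh·P = 246, ΣP = 26.)
Eliminating c₀: 7·(row 1) − 23·(row 2) gives 556·c₁ = 7·246 − 23·26 = 1124, so c₁ = 281/139.
Then c₀ = (26 − 23·(281/139))/7 = -407/139.

c₁ = 2.022, c₀ = -2.928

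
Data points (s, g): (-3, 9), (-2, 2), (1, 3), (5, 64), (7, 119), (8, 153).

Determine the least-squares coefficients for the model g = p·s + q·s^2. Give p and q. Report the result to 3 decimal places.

p = 2.863, q = 2.023

The normal system AᵀA·[p, q]ᵀ = Aᵀg is [[152, 946]; [946, 7220]]·[p, q]ᵀ = [2349, 17315]ᵀ.
Δ = 152·7220 − 946² = 202524.
p = (2349·7220 − 946·17315)/202524 = 289895/101262; q = (152·17315 − 946·2349)/202524 = 204863/101262.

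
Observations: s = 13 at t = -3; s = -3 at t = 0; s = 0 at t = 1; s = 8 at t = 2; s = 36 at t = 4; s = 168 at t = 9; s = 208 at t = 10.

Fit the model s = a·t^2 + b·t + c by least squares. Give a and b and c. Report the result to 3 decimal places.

a = 1.984, b = 1.135, c = -2.113

Forming MᵀM = [[16915, 1775, 211]; [1775, 211, 23]; [211, 23, 7]] and Mᵀs = [35133, 3713, 430]ᵀ gives MᵀM·[a, b, c]ᵀ = Mᵀs.
Inverting the 3×3 Gram matrix, [a, b, c]ᵀ = [75041/37818, 85859/75636, -14527/6876]ᵀ.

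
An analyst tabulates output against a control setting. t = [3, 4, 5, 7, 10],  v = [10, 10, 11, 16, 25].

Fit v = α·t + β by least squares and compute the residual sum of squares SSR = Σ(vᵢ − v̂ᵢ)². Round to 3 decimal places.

The normal system XᵀX·[α, β]ᵀ = Xᵀv is [[199, 29]; [29, 5]]·[α, β]ᵀ = [487, 72]ᵀ.
det = 199·5 − 29² = 154.
α = (487·5 − 29·72)/154 = 347/154; β = (199·72 − 29·487)/154 = 205/154.
Residuals: 21/11, -53/154, -123/77, -85/77, 25/22; SSR = 1359/154.

SSR = 8.825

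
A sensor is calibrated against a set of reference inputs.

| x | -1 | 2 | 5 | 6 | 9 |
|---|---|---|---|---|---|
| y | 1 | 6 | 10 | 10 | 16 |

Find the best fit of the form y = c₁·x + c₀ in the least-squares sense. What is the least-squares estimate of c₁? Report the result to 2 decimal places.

Normal-equation sums: Σx·x = 147, Σx = 21, Σ1 = 5.
For Aᵀy: Σx·y = 265, Σy = 43.
So AᵀA·[c₁, c₀]ᵀ = Aᵀy: [[147, 21]; [21, 5]]·[c₁, c₀]ᵀ = [265, 43]ᵀ.
Δ = 147·5 − 21² = 294.
c₁ = (265·5 − 21·43)/294 = 211/147; c₀ = (147·43 − 21·265)/294 = 18/7.

c₁ = 1.44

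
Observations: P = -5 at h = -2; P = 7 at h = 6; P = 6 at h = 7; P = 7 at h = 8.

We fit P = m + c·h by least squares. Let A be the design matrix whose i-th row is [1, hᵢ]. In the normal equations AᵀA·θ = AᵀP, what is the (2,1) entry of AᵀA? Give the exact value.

Row 2 ↔ basis h, column 1 ↔ basis 1, so (AᵀA)_{2,1} = Σᵢ h = (-2)·(1) + (6)·(1) + (7)·(1) + (8)·(1) = 19.

19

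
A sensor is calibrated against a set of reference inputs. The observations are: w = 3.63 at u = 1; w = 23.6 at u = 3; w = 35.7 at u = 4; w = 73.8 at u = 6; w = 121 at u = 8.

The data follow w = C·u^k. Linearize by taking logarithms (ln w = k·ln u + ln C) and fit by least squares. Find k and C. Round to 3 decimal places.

k = 1.681, C = 3.625

Let Y = ln w. Fitting Y = k·ln u + ln C by least squares:
Over the data: Σln u = 6.3561, Σ(ln u)² = 10.6632, Σln w = 17.1228, Σln u·ln w = 26.1088.
Normal system: [[10.6632, 6.3561]; [6.3561, 5]]·[k, ln C]ᵀ = [26.1088, 17.1228]ᵀ.
Δ = 10.6632·5 − (6.3561)² = 12.9161; k = (26.1088·5 − 6.3561·17.1228)/12.9161 = 1.68082, ln C = (10.6632·17.1228 − 6.3561·26.1088)/12.9161 = 1.28787, so C = exp(1.28787) = 3.62504.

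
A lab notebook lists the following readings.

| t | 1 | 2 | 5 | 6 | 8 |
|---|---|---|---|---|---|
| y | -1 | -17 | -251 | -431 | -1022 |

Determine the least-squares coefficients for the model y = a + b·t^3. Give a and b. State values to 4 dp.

a = -0.3481, b = -1.9957

Entries of AᵀA: Σ1 = 5, Σt^3 = 862, Σt^3·t^3 = 324490.
Moment sums: Σy = -1722, Σt^3·y = -647872.
Normal equations: [[5, 862]; [862, 324490]]·[a, b]ᵀ = [-1722, -647872]ᵀ.
Determinant 5·324490 − 862² = 879406.
a = ((-1722)·324490 − 862·(-647872))/879406 = -153058/439703; b = (5·(-647872) − 862·(-1722))/879406 = -877498/439703.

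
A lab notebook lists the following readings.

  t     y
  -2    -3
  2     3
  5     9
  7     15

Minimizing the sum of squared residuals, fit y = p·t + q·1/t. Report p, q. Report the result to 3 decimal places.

The normal equations are: 82·p + 4·q = 162;  4·p + (1373/2450)·q = 243/35.
Eliminating q: (1373/2450)·(row 1) − 4·(row 2) gives (36693/1225)·p = (1373/2450)·162 − 4·(243/35) = 77193/1225, so p = 953/453.
Then q = ((243/35) − 4·(953/453))/(1373/2450) = -1190/453.

p = 2.104, q = -2.627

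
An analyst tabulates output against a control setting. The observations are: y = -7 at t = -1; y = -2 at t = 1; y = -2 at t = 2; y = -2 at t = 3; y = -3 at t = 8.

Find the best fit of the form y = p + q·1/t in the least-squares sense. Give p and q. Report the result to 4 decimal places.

p = -3.7266, q = 2.7473

Forming XᵀX = [[5, 23/24]; [23/24, 1369/576]] and Xᵀy = [-16, 71/24]ᵀ gives XᵀX·[p, q]ᵀ = Xᵀy.
Δ = 5·(1369/576) − (23/24)² = 1579/144.
p = ((-16)·(1369/576) − (23/24)·(71/24))/(1579/144) = -23537/6316; q = (5·(71/24) − (23/24)·(-16))/(1579/144) = 4338/1579.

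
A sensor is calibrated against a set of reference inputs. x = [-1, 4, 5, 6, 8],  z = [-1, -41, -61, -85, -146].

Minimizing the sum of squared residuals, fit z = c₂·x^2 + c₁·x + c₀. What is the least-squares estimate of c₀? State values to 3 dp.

c₀ = -0.848

Compute the Gram sums: Σx^2·x^2 = 6274, Σx^2·x = 916, Σx^2 = 142, Σx·x = 142, Σx = 22, Σ1 = 5.
Right-hand side: Σx^2·z = -14586, Σx·z = -2146, Σz = -334.
So AᵀA·[c₂, c₁, c₀]ᵀ = Aᵀz: [[6274, 916, 142]; [916, 142, 22]; [142, 22, 5]]·[c₂, c₁, c₀]ᵀ = [-14586, -2146, -334]ᵀ.
Row-reducing yields c₂ = -41963/20631, c₁ = -2953/1587, c₀ = -5830/6877.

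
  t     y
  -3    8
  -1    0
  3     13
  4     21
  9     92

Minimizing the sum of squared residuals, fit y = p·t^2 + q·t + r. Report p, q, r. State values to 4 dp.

p = 1.0306, q = 0.8724, r = 0.7958

Sums needed: Σt^2·t^2 = 6980, Σt^2·t = 792, Σt^2 = 116, Σt·t = 116, Σt = 12, Σ1 = 5.
For Mᵀy: Σt^2·y = 7977, Σt·y = 927, Σy = 134.
Solving the 3×3 system (Gaussian elimination) gives p = 141967/137748, q = 40055/45916, r = 2108/2649.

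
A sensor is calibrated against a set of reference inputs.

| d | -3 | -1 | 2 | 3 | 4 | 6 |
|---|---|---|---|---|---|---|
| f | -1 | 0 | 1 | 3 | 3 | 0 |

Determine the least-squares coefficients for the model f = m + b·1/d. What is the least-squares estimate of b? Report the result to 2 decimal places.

Compute the Gram sums: Σ1 = 6, Σ1/d = -1/12, Σ1/d·1/d = 25/16.
Moment sums: Σf = 6, Σ1/d·f = 31/12.
Eliminating b: (25/16)·(row 1) − (-1/12)·(row 2) gives (1349/144)·m = (25/16)·6 − (-1/12)·(31/12) = 1381/144, so m = 1381/1349.
Then b = ((31/12) − (-1/12)·(1381/1349))/(25/16) = 2304/1349.

b = 1.71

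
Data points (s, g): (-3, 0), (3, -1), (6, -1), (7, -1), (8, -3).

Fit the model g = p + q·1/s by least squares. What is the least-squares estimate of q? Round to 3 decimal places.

Compute the Gram sums: Σ1 = 5, Σ1/s = 73/168, Σ1/s·1/s = 897/3136.
Right-hand side: Σg = -6, Σ1/s·g = -57/56.
Normal equations: [[5, 73/168]; [73/168, 897/3136]]·[p, q]ᵀ = [-6, -57/56]ᵀ.
Determinant 5·(897/3136) − (73/168)² = 8759/7056.
p = ((-6)·(897/3136) − (73/168)·(-57/56))/(8759/7056) = -35955/35036; q = (5·(-57/56) − (73/168)·(-6))/(8759/7056) = -17514/8759.

q = -2.000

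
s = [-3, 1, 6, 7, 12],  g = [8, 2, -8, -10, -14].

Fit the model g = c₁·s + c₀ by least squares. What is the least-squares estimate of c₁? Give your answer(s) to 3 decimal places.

Forming AᵀA = [[239, 23]; [23, 5]] and Aᵀg = [-308, -22]ᵀ gives AᵀA·[c₁, c₀]ᵀ = Aᵀg.
Eliminating c₀: 5·(row 1) − 23·(row 2) gives 666·c₁ = 5·(-308) − 23·(-22) = -1034, so c₁ = -517/333.
Then c₀ = ((-22) − 23·(-517/333))/5 = 913/333.

c₁ = -1.553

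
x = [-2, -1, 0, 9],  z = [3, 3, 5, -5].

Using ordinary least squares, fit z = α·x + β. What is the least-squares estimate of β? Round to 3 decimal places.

β = 2.727

Setting ∂/∂α … = 0 gives: 86·α + 6·β = -54;  6·α + 4·β = 6.
(Σx·x = 86, Σx = 6, Σ1 = 4, Σx·z = -54, Σz = 6.)
Determinant 86·4 − 6² = 308.
α = ((-54)·4 − 6·6)/308 = -9/11; β = (86·6 − 6·(-54))/308 = 30/11.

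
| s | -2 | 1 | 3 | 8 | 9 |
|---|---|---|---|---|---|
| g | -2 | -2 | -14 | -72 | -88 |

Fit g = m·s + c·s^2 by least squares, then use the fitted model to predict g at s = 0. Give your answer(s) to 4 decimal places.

ĝ = 0.0000

Setting ∂/∂m … = 0 gives: 159·m + 1261·c = -1408;  1261·m + 10755·c = -11872.
(Σs·s = 159, Σs·s^2 = 1261, Σs^2·s^2 = 10755, Σs·g = -1408, Σs^2·g = -11872.)
Eliminating c: 10755·(row 1) − 1261·(row 2) gives 119924·m = 10755·(-1408) − 1261·(-11872) = -172448, so m = -43112/29981.
Then c = ((-11872) − 1261·(-43112/29981))/10755 = -28040/29981.
At s = 0: ĝ = (-43112/29981)·(0) + (-28040/29981)·(0) = 0.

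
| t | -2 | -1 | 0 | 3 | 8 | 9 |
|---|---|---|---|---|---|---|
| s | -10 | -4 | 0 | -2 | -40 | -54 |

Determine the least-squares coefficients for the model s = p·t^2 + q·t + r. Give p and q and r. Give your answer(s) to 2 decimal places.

p = -0.94, q = 2.57, r = -0.66

Forming AᵀA = [[10755, 1259, 159]; [1259, 159, 17]; [159, 17, 6]] and Aᵀs = [-6996, -788, -110]ᵀ gives AᵀA·[p, q, r]ᵀ = Aᵀs.
Inverting the 3×3 Gram matrix, [p, q, r]ᵀ = [-2057/2184, 1873/728, -725/1092]ᵀ.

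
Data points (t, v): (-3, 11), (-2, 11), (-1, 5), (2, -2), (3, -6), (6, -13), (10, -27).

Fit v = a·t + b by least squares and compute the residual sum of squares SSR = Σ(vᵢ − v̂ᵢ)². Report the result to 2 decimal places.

SSR = 9.28

Sums needed: Σt·t = 163, Σt = 15, Σ1 = 7.
Moment sums: Σt·v = -430, Σv = -21.
So XᵀX·[a, b]ᵀ = Xᵀv: [[163, 15]; [15, 7]]·[a, b]ᵀ = [-430, -21]ᵀ.
det = 163·7 − 15² = 916.
a = ((-430)·7 − 15·(-21))/916 = -2695/916; b = (163·(-21) − 15·(-430))/916 = 3027/916.
Residuals: -259/229, 1659/916, -571/458, 531/916, -219/458, 1235/916, -809/916; SSR = 8497/916.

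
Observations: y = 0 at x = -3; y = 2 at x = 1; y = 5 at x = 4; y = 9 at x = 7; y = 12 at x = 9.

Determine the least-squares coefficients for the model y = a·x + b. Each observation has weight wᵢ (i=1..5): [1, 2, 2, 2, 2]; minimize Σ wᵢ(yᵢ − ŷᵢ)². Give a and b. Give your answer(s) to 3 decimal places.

Entries of AᵀWA: Σwᵢ·x·x = 303, Σwᵢ·x = 39, Σwᵢ·1 = 9.
Moment sums: Σwᵢ·x·y = 386, Σwᵢ·y = 56.
So AᵀWA·[a, b]ᵀ = AᵀWy: [[303, 39]; [39, 9]]·[a, b]ᵀ = [386, 56]ᵀ.
Determinant 303·9 − 39² = 1206.
a = (386·9 − 39·56)/1206 = 215/201; b = (303·56 − 39·386)/1206 = 319/201.

a = 1.070, b = 1.587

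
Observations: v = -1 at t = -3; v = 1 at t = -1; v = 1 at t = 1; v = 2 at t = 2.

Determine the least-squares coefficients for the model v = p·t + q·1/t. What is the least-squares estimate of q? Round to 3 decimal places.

q = -0.412

From the data, Σt·t = 15, Σt·1/t = 4, Σ1/t·1/t = 85/36.
For Aᵀv: Σt·v = 7, Σ1/t·v = 4/3.
AᵀA·[p, q]ᵀ = Aᵀv becomes [[15, 4]; [4, 85/36]]·[p, q]ᵀ = [7, 4/3]ᵀ.
det = 15·(85/36) − 4² = 233/12.
p = (7·(85/36) − 4·(4/3))/(233/12) = 403/699; q = (15·(4/3) − 4·7)/(233/12) = -96/233.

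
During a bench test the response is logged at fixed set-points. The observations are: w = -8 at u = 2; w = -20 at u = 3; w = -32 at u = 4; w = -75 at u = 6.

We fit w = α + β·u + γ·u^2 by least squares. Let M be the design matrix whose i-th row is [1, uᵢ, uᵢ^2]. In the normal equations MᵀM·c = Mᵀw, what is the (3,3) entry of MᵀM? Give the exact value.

Row 3 ↔ basis u^2, column 3 ↔ basis u^2, so (MᵀM)_{3,3} = Σᵢ (u^2)·(u^2) = (4)·(4) + (9)·(9) + (16)·(16) + (36)·(36) = 1649.

1649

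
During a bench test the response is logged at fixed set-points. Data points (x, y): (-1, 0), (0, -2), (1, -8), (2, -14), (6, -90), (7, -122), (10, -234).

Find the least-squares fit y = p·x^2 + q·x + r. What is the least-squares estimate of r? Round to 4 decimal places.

Sums needed: Σx^2·x^2 = 13715, Σx^2·x = 1567, Σx^2 = 191, Σx·x = 191, Σx = 25, Σ1 = 7.
And Σx^2·y = -32682, Σx·y = -3770, Σy = -470.
Solving the 3×3 system (Gaussian elimination) gives p = -296096/143409, q = -372878/143409, r = -72664/47803.

r = -1.5201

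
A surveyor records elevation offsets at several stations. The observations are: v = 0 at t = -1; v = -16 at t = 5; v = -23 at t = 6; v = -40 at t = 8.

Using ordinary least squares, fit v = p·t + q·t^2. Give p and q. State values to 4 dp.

p = -0.3185, q = -0.5844

With design matrix X, XᵀX = [[126, 852]; [852, 6018]] and Xᵀv = [-538, -3788]ᵀ.
Eliminating q: 6018·(row 1) − 852·(row 2) gives 32364·p = 6018·(-538) − 852·(-3788) = -10308, so p = -859/2697.
Then q = ((-3788) − 852·(-859/2697))/6018 = -1576/2697.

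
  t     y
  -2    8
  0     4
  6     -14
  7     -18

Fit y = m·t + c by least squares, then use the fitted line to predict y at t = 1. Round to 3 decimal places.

ŷ = 0.094

Compute the Gram sums: Σt·t = 89, Σt = 11, Σ1 = 4.
And Σt·y = -226, Σy = -20.
Normal equations: [[89, 11]; [11, 4]]·[m, c]ᵀ = [-226, -20]ᵀ.
det = 89·4 − 11² = 235.
m = ((-226)·4 − 11·(-20))/235 = -684/235; c = (89·(-20) − 11·(-226))/235 = 706/235.
At t = 1: ŷ = (-684/235)·(1) + (706/235)·(1) = 22/235.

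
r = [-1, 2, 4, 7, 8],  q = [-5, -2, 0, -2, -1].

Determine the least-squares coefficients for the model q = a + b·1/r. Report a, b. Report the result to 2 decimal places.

a = -2.01, b = 2.69

Entries of XᵀX: Σ1 = 5, Σ1/r = 1/56, Σ1/r·1/r = 4229/3136.
And Σq = -10, Σ1/r·q = 201/56.
XᵀX·[a, b]ᵀ = Xᵀq becomes [[5, 1/56]; [1/56, 4229/3136]]·[a, b]ᵀ = [-10, 201/56]ᵀ.
Determinant 5·(4229/3136) − (1/56)² = 2643/392.
a = ((-10)·(4229/3136) − (1/56)·(201/56))/(2643/392) = -42491/21144; b = (5·(201/56) − (1/56)·(-10))/(2643/392) = 7105/2643.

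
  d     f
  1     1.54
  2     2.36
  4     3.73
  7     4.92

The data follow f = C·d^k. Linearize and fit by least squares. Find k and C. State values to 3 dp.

k = 0.605, C = 1.554

Let Y = ln f. Fitting Y = k·ln d + ln C by least squares:
Σln d = 4.0254, Σ(ln d)² = 6.1888, Σln f = 4.2002, Σln d·ln f = 5.5205.
Equations: 6.1888·k + 4.0254·ln C = 5.5205;  4.0254·k + 4·ln C = 4.2002.
Δ = 6.1888·4 − (4.0254)² = 8.5519; k = (5.5205·4 − 4.0254·4.2002)/8.5519 = 0.60514, ln C = (6.1888·4.2002 − 4.0254·5.5205)/8.5519 = 0.44107, so C = exp(0.44107) = 1.55437.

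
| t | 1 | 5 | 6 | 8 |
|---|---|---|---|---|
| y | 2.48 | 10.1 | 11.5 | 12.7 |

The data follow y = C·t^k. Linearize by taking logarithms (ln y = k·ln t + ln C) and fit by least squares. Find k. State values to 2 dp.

k = 0.82

Linearized form: ln y = k·ln t + ln C. From the 4 transformed points,
Sums: Σln t = 5.4806, Σ(ln t)² = 10.1248, Σln y = 8.2047, Σln t·ln y = 13.3831.
Normal system: [[10.1248, 5.4806]; [5.4806, 4]]·[k, ln C]ᵀ = [13.3831, 8.2047]ᵀ.
Slope k = (n·Σln t·ln y − Σln t·Σln y)/(n·Σ(ln t)² − (Σln t)²) = (4·13.3831 − 5.4806·8.2047)/10.4617 = 0.81872; ln C = (Σln y − k·Σln t)/n = 0.92941.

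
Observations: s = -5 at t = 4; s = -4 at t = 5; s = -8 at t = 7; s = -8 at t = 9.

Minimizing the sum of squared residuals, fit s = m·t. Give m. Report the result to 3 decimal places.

m = -0.982

With design matrix A, AᵀA = [[171]] and Aᵀs = [-168]ᵀ.
m = (-168)/171 = -0.982456.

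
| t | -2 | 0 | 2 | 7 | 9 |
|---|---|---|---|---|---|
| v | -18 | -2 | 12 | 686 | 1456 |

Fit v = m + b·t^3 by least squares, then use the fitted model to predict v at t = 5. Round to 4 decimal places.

v̂ = 247.8572

With design matrix A, AᵀA = [[5, 1072]; [1072, 649218]] and Aᵀv = [2134, 1296962]ᵀ.
Eliminating b: 649218·(row 1) − 1072·(row 2) gives 2096906·m = 649218·2134 − 1072·1296962 = -4912052, so m = -2456026/1048453.
Then b = (1296962 − 1072·(-2456026/1048453))/649218 = 2098581/1048453.
At t = 5: v̂ = (-2456026/1048453)·(1) + (2098581/1048453)·(125) = 259866599/1048453.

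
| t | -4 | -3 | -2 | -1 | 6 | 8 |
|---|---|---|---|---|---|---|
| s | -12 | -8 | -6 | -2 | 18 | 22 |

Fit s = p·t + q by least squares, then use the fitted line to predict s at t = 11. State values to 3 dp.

ŝ = 31.377

With design matrix X, XᵀX = [[130, 4]; [4, 6]] and Xᵀs = [370, 12]ᵀ.
Eliminating q: 6·(row 1) − 4·(row 2) gives 764·p = 6·370 − 4·12 = 2172, so p = 543/191.
Then q = (12 − 4·(543/191))/6 = 20/191.
At t = 11: ŝ = (543/191)·(11) + (20/191)·(1) = 5993/191.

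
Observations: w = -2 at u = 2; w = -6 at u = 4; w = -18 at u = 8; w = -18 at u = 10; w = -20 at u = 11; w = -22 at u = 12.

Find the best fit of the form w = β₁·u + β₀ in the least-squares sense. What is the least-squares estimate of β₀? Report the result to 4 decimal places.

Sums needed: Σu·u = 449, Σu = 47, Σ1 = 6.
Moment sums: Σu·w = -836, Σw = -86.
So XᵀX·[β₁, β₀]ᵀ = Xᵀw: [[449, 47]; [47, 6]]·[β₁, β₀]ᵀ = [-836, -86]ᵀ.
det = 449·6 − 47² = 485.
β₁ = ((-836)·6 − 47·(-86))/485 = -974/485; β₀ = (449·(-86) − 47·(-836))/485 = 678/485.

β₀ = 1.3979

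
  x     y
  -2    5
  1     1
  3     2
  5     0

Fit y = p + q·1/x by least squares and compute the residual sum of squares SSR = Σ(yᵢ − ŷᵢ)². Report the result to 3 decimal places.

Normal-equation sums: Σ1 = 4, Σ1/x = 31/30, Σ1/x·1/x = 1261/900.
For Mᵀy: Σy = 8, Σ1/x·y = -5/6.
MᵀM·[p, q]ᵀ = Mᵀy becomes [[4, 31/30]; [31/30, 1261/900]]·[p, q]ᵀ = [8, -5/6]ᵀ.
Δ = 4·(1261/900) − (31/30)² = 1361/300.
p = (8·(1261/900) − (31/30)·(-5/6))/(1361/300) = 3621/1361; q = (4·(-5/6) − (31/30)·8)/(1361/300) = -3480/1361.
Residuals: 1444/1361, 1220/1361, 261/1361, -2925/1361; SSR = 8962/1361.

SSR = 6.585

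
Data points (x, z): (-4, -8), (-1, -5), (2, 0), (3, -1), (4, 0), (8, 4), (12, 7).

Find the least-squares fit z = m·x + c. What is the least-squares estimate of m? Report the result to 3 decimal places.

m = 0.933

From the data, Σx·x = 254, Σx = 24, Σ1 = 7.
Right-hand side: Σx·z = 150, Σz = -3.
Eliminating c: 7·(row 1) − 24·(row 2) gives 1202·m = 7·150 − 24·(-3) = 1122, so m = 561/601.
Then c = ((-3) − 24·(561/601))/7 = -2181/601.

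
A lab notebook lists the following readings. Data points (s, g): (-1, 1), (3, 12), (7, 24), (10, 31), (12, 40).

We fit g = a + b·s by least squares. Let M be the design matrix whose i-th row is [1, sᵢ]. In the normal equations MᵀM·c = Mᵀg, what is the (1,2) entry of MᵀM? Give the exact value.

31

Row 1 ↔ basis 1, column 2 ↔ basis s, so (MᵀM)_{1,2} = Σᵢ s = (1)·(-1) + (1)·(3) + (1)·(7) + (1)·(10) + (1)·(12) = 31.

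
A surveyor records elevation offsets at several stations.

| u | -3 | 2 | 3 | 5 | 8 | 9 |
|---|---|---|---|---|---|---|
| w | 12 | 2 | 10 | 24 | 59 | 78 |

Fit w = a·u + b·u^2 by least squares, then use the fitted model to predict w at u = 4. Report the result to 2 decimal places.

ŵ = 14.08

Normal-equation sums: Σu·u = 192, Σu·u^2 = 1374, Σu^2·u^2 = 11460.
Right-hand side: Σu·w = 1292, Σu^2·w = 10900.
XᵀX·[a, b]ᵀ = Xᵀw becomes [[192, 1374]; [1374, 11460]]·[a, b]ᵀ = [1292, 10900]ᵀ.
det = 192·11460 − 1374² = 312444.
a = (1292·11460 − 1374·10900)/312444 = -430/789; b = (192·10900 − 1374·1292)/312444 = 802/789.
At u = 4: ŵ = (-430/789)·(4) + (802/789)·(16) = 3704/263.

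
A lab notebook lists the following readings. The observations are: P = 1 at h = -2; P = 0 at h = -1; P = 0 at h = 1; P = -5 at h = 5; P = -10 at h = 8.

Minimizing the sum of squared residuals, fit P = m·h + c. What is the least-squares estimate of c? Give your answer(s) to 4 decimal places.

c = -0.4322

Sums needed: Σh·h = 95, Σh = 11, Σ1 = 5.
And Σh·P = -107, ΣP = -14.
Normal equations: [[95, 11]; [11, 5]]·[m, c]ᵀ = [-107, -14]ᵀ.
Δ = 95·5 − 11² = 354.
m = ((-107)·5 − 11·(-14))/354 = -127/118; c = (95·(-14) − 11·(-107))/354 = -51/118.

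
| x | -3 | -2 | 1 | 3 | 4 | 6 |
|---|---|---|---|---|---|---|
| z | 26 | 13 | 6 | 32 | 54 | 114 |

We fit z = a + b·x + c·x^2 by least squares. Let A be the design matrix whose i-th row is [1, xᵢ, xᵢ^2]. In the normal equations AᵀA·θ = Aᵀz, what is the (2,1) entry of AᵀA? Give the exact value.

9

Row 2 ↔ basis x, column 1 ↔ basis 1, so (AᵀA)_{2,1} = Σᵢ x = (-3)·(1) + (-2)·(1) + (1)·(1) + (3)·(1) + (4)·(1) + (6)·(1) = 9.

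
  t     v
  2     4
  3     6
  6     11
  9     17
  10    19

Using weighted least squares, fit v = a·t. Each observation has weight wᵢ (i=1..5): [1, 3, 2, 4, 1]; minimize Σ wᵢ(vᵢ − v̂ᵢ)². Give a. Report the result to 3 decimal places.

With design matrix A, AᵀWA = [[527]] and AᵀWv = [996]ᵀ.
Hence a = 996 / 527 ≈ 1.88994.

a = 1.890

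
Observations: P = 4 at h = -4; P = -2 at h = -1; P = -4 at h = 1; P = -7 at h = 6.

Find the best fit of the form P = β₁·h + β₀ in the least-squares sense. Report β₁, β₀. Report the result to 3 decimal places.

β₁ = -1.047, β₀ = -1.726

The normal system AᵀA·[β₁, β₀]ᵀ = AᵀP is [[54, 2]; [2, 4]]·[β₁, β₀]ᵀ = [-60, -9]ᵀ.
Eliminating β₀: 4·(row 1) − 2·(row 2) gives 212·β₁ = 4·(-60) − 2·(-9) = -222, so β₁ = -111/106.
Then β₀ = ((-9) − 2·(-111/106))/4 = -183/106.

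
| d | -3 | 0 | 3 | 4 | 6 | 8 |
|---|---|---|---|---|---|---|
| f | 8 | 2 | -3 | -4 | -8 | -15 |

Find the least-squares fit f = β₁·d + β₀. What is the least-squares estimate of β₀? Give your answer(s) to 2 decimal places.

The normal equations are: 134·β₁ + 18·β₀ = -217;  18·β₁ + 6·β₀ = -20.
Eliminating β₀: 6·(row 1) − 18·(row 2) gives 480·β₁ = 6·(-217) − 18·(-20) = -942, so β₁ = -157/80.
Then β₀ = ((-20) − 18·(-157/80))/6 = 613/240.

β₀ = 2.55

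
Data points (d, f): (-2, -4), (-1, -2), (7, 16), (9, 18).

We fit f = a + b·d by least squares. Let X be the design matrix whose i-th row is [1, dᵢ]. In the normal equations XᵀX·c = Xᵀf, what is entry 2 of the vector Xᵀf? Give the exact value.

Entry 2 ↔ basis d, so (Xᵀf)_{2} = Σᵢ (d)·fᵢ = (-2)·(-4) + (-1)·(-2) + (7)·(16) + (9)·(18) = 284.

284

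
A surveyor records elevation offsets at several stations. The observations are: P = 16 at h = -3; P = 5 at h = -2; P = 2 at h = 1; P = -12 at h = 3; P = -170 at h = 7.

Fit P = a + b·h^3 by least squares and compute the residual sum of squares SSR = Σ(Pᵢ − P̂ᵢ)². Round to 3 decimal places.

Compute the Gram sums: Σ1 = 5, Σh^3 = 336, Σh^3·h^3 = 119172.
Right-hand side: ΣP = -159, Σh^3·P = -59104.
XᵀX·[a, b]ᵀ = XᵀP becomes [[5, 336]; [336, 119172]]·[a, b]ᵀ = [-159, -59104]ᵀ.
Determinant 5·119172 − 336² = 482964.
a = ((-159)·119172 − 336·(-59104))/482964 = 75883/40247; b = (5·(-59104) − 336·(-159))/482964 = -60524/120741.
Residuals: 23353/40247, -108136/120741, 74357/120741, -14131/40247, 6113/120741; SSR = 198484/120741.

SSR = 1.644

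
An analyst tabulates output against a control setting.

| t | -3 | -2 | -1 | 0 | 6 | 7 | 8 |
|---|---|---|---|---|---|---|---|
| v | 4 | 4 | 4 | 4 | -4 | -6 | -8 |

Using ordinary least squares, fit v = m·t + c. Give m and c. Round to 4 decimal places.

From the data, Σt·t = 163, Σt = 15, Σ1 = 7.
Moment sums: Σt·v = -154, Σv = -2.
Normal equations: [[163, 15]; [15, 7]]·[m, c]ᵀ = [-154, -2]ᵀ.
Δ = 163·7 − 15² = 916.
m = ((-154)·7 − 15·(-2))/916 = -262/229; c = (163·(-2) − 15·(-154))/916 = 496/229.

m = -1.1441, c = 2.1659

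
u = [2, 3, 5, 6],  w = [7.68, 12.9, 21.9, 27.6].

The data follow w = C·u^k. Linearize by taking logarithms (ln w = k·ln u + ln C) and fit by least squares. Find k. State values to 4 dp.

k = 1.1440

Taking logs, ln w = k·ln u + ln C, so regress ln w on ln u.
Σln u = 5.1930, Σ(ln u)² = 7.4881, Σln w = 11.0001, Σln u·ln w = 15.1347.
Equations: 7.4881·k + 5.1930·ln C = 15.1347;  5.1930·k + 4·ln C = 11.0001.
Slope k = (n·Σln u·ln w − Σln u·Σln w)/(n·Σ(ln u)² − (Σln u)²) = (4·15.1347 − 5.1930·11.0001)/2.9856 = 1.14400; ln C = (Σln w − k·Σln u)/n = 1.26485.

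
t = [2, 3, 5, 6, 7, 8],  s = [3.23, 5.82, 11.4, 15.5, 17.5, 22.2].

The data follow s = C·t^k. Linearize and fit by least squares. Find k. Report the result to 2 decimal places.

k = 1.37

Let Y = ln s. Fitting Y = k·ln t + ln C by least squares:
XᵀX = [[15.5987, 9.2183]; [9.2183, 6]], rhs = [23.5914, 14.0705]ᵀ  (here Σln t = 9.2183, Σ(ln t)² = 15.5987, Σln s = 14.0705, Σln t·ln s = 23.5914).
Slope k = (n·Σln t·ln s − Σln t·Σln s)/(n·Σ(ln t)² − (Σln t)²) = (6·23.5914 − 9.2183·14.0705)/8.6152 = 1.37454; ln C = (Σln s − k·Σln t)/n = 0.23326.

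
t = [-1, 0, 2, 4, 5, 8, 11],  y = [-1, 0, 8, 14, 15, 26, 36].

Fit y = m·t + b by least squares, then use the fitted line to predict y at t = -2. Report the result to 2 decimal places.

With design matrix M, MᵀM = [[231, 29]; [29, 7]] and Mᵀy = [752, 98]ᵀ.
Determinant 231·7 − 29² = 776.
m = (752·7 − 29·98)/776 = 1211/388; b = (231·98 − 29·752)/776 = 415/388.
At t = -2: ŷ = (1211/388)·(-2) + (415/388)·(1) = -2007/388.

ŷ = -5.17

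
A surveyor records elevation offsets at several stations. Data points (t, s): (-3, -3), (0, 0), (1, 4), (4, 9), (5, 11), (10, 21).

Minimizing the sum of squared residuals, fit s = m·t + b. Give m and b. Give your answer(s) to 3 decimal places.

m = 1.896, b = 1.627

The normal equations are: 151·m + 17·b = 314;  17·m + 6·b = 42.
Δ = 151·6 − 17² = 617.
m = (314·6 − 17·42)/617 = 1170/617; b = (151·42 − 17·314)/617 = 1004/617.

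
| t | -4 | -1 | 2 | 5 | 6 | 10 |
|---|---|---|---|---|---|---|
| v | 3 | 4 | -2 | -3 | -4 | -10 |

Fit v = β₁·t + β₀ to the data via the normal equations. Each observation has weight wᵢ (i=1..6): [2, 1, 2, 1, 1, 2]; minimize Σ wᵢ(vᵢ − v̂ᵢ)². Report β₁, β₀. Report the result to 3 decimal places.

β₁ = -0.945, β₀ = 0.396

With design matrix M, MᵀWM = [[302, 26]; [26, 9]] and MᵀWv = [-275, -21]ᵀ.
det = 302·9 − 26² = 2042.
β₁ = ((-275)·9 − 26·(-21))/2042 = -1929/2042; β₀ = (302·(-21) − 26·(-275))/2042 = 404/1021.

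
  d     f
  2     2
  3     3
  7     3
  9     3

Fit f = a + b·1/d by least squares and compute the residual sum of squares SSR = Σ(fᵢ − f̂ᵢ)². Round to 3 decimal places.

SSR = 0.220

From the data, Σ1 = 4, Σ1/d = 137/126, Σ1/d·1/d = 6253/15876.
Moment sums: Σf = 11, Σ1/d·f = 58/21.
Determinant 4·(6253/15876) − (137/126)² = 2081/5292.
a = (11·(6253/15876) − (137/126)·(58/21))/(2081/5292) = 21107/6243; b = (4·(58/21) − (137/126)·11)/(2081/5292) = -4830/2081.
Residuals: -1376/6243, 2452/6243, -308/6243, -256/2081; SSR = 1376/6243.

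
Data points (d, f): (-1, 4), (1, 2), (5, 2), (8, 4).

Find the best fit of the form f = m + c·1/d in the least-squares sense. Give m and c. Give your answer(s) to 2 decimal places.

m = 3.08, c = -1.02

Forming XᵀX = [[4, 13/40]; [13/40, 3289/1600]] and Xᵀf = [12, -11/10]ᵀ gives XᵀX·[m, c]ᵀ = Xᵀf.
Determinant 4·(3289/1600) − (13/40)² = 12987/1600.
m = (12·(3289/1600) − (13/40)·(-11/10))/(12987/1600) = 3080/999; c = (4·(-11/10) − (13/40)·12)/(12987/1600) = -13280/12987.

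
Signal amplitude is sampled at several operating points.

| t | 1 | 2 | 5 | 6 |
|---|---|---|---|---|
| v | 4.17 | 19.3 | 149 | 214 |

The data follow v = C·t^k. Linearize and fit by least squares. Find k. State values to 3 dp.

Taking logs, ln v = k·ln t + ln C, so regress ln v on ln t.
AᵀA = [[6.2811, 4.0943]; [4.0943, 4]], rhs = [19.7199, 14.7579]ᵀ  (here Σln t = 4.0943, Σ(ln t)² = 6.2811, Σln v = 14.7579, Σln t·ln v = 19.7199).
Δ = 6.2811·4 − (4.0943)² = 8.3609; k = (19.7199·4 − 4.0943·14.7579)/8.3609 = 2.20734, ln C = (6.2811·14.7579 − 4.0943·19.7199)/8.3609 = 1.43009.

k = 2.207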